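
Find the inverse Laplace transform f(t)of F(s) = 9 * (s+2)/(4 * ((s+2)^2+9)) 9 * exp(-2 * t) * cos(3 * t)/4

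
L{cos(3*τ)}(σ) σ/(σ^2 + 9)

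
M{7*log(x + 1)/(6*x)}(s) -7*pi*csc(pi*s)/(6*s - 6)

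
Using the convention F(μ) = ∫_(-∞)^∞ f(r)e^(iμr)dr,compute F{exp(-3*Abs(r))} 6/(μ^2 + 9)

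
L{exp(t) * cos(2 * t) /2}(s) (s - 1) /(2 * ((s - 1) ^2+4) ) 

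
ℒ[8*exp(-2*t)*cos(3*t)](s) 8*(s + 2)/((s + 2)^2 + 9)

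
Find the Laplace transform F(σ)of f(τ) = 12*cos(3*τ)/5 12*σ/(5*(σ^2+9))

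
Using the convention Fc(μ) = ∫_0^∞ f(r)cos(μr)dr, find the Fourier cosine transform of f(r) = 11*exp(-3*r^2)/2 11*sqrt(3)*sqrt(pi)*exp(-μ^2/12)/12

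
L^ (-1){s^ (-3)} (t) t^2/2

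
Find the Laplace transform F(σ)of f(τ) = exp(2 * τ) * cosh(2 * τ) (σ - 2)/(σ * (σ - 4))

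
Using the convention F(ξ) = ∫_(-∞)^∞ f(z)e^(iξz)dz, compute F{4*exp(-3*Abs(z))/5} 24/(5*(ξ^2 + 9))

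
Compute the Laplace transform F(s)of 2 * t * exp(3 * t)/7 2/(7 * (s - 3)^2)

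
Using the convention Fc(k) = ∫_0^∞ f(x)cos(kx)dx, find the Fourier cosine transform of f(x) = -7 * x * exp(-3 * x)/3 7 * (k^2 - 9)/(3 * (k^2+9)^2)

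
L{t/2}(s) 1/(2*s^2) 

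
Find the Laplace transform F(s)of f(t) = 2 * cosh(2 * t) 2 * s/(s^2 - 4)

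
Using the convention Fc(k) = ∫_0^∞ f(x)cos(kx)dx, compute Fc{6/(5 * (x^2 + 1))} 3 * pi * exp(-k)/5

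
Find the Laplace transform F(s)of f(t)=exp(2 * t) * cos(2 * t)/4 (s - 2)/(4 * ((s - 2)^2 + 4))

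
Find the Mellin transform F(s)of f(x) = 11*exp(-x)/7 11*gamma(s)/7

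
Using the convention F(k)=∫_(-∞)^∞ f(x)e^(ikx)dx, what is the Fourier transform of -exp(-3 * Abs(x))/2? -3/(k^2 + 9)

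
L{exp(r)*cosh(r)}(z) (z - 1)/(z*(z - 2))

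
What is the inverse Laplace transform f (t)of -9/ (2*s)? -9/2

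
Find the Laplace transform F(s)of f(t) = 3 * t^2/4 3/(2 * s^3)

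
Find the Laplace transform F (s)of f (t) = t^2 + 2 2/s + 2/s^3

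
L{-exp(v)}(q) -1/(q - 1)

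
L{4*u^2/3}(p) 8/(3*p^3)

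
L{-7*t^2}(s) -14/s^3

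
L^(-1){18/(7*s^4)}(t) 3*t^3/7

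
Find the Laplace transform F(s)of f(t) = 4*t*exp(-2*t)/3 4/(3*(s+2)^2)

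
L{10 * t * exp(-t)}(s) 10/(s + 1)^2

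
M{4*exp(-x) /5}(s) 4*gamma(s) /5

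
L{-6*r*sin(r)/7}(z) -12*z/(7*(z^2 + 1)^2)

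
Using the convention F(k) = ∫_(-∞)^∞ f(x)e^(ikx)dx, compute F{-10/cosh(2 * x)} -5 * pi/cosh(pi * k/4)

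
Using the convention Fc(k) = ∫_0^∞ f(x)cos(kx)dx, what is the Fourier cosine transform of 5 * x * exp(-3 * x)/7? 5 * (9 - k^2)/(7 * (k^2 + 9)^2)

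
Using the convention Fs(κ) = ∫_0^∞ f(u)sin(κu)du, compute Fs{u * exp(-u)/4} κ/(2 * (κ^2 + 1)^2)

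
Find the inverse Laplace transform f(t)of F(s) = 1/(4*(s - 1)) exp(t)/4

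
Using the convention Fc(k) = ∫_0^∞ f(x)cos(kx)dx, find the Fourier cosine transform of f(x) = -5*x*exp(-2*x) 5*(k^2-4)/(k^2 + 4)^2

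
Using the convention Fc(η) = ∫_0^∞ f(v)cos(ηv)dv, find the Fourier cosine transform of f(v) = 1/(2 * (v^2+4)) pi * exp(-2 * η)/8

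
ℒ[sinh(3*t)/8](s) 3/(8*(s^2-9))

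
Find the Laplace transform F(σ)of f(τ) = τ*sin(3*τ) 6*σ/(σ^2 + 9)^2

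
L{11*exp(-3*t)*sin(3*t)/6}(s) 11/(2*((s + 3)^2 + 9))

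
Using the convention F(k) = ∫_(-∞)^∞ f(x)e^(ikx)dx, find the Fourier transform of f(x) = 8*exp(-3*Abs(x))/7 48/(7*(k^2 + 9))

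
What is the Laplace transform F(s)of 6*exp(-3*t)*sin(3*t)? 18/((s + 3)^2 + 9)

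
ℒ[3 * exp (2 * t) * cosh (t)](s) 3 * (s - 2) / ( (s - 2) ^2 - 1) 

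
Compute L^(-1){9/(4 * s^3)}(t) 9 * t^2/8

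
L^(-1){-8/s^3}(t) -4*t^2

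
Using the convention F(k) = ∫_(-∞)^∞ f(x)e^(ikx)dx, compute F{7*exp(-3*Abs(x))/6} 7/(k^2 + 9)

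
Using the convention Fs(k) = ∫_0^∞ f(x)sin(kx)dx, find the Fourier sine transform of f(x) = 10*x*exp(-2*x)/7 40*k/(7*(k^2 + 4)^2)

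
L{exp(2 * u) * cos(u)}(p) (p - 2)/((p - 2)^2 + 1)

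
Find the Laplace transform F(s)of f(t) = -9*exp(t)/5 -9/(5*s - 5)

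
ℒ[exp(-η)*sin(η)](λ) 1/((λ + 1)^2 + 1)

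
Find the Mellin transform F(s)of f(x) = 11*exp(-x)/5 11*gamma(s)/5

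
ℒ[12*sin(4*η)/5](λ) 48/(5*(λ^2 + 16))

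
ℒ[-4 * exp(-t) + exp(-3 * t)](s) 1/(s + 3) - 4/(s + 1)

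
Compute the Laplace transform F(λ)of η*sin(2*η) 4*λ/(λ^2 + 4)^2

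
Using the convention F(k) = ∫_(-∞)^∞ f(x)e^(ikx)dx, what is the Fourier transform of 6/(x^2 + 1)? 6 * pi * exp(-Abs(k))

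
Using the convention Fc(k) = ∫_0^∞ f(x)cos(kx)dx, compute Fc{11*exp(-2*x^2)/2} 11*sqrt(2)*sqrt(pi)*exp(-k^2/8)/8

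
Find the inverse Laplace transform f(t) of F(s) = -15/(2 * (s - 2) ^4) -5 * t^3 * exp(2 * t) /4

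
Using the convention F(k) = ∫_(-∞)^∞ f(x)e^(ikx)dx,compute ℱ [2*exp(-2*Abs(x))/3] 8/(3*(k^2 + 4))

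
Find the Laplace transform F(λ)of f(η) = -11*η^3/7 -66/(7*λ^4)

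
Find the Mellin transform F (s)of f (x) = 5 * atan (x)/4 -5 * pi * sec (pi * s/2)/ (8 * s)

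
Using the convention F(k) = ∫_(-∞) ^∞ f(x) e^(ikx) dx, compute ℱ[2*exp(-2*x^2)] sqrt(2)*sqrt(pi)*exp(-k^2/8) 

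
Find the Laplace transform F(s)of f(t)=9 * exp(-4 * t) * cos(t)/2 9 * (s + 4)/(2 * ((s + 4)^2 + 1))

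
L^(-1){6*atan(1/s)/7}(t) 6*sin(t)/(7*t)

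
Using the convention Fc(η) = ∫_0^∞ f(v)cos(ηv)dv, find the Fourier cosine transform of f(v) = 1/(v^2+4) pi * exp(-2 * η)/4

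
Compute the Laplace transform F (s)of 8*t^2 16/s^3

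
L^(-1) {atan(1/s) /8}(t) sin(t) /(8 * t) 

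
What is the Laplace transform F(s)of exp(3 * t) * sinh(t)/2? 1/(2 * ((s - 3)^2 - 1))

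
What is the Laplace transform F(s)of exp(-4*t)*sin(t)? 1/((s+4)^2+1)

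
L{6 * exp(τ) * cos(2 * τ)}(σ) 6 * (σ - 1)/((σ - 1)^2 + 4)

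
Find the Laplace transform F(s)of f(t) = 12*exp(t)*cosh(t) 12*(s - 1)/(s*(s - 2))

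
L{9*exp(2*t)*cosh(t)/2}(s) 9*(s - 2)/(2*((s - 2)^2 - 1))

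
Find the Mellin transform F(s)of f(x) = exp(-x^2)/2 gamma(s/2)/4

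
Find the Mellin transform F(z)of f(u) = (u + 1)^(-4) gamma(z)*gamma(4 - z)/6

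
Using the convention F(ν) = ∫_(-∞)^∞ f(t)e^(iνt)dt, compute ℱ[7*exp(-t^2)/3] 7*sqrt(pi)*exp(-ν^2/4)/3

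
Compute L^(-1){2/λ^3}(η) η^2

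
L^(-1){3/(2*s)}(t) 3/2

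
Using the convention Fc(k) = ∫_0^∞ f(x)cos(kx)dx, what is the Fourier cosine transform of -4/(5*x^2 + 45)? -2*pi*exp(-3*k)/15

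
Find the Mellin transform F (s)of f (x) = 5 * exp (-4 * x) 5 * gamma (s)/4^s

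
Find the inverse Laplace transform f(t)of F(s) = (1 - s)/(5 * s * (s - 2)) -exp(t) * cosh(t)/5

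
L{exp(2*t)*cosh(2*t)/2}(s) (s - 2)/(2*s*(s - 4))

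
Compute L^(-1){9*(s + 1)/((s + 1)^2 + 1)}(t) 9*exp(-t)*cos(t)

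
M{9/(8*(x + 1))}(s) 9*pi*csc(pi*s)/8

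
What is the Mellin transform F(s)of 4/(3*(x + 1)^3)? 2*pi*(s - 2)*(s - 1)/(3*sin(pi*s))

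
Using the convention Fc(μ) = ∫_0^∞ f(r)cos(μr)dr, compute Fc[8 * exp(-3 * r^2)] 4 * sqrt(3) * sqrt(pi) * exp(-μ^2/12)/3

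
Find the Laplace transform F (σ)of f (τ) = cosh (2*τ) σ/ (σ^2 - 4)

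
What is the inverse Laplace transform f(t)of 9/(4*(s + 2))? 9*exp(-2*t)/4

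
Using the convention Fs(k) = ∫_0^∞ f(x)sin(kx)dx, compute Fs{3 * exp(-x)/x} 3 * atan(k)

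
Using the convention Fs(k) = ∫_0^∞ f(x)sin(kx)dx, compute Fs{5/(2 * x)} 5 * pi/4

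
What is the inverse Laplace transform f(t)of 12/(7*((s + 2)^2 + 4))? 6*exp(-2*t)*sin(2*t)/7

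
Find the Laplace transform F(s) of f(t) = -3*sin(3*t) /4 -9/(4*s^2 + 36) 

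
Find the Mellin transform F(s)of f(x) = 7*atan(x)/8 -7*pi*sec(pi*s/2)/(16*s)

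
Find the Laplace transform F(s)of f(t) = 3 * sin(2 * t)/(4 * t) 3 * atan(2/s)/4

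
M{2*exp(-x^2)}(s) gamma(s/2)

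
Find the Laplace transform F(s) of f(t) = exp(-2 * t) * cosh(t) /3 (s + 2) /(3 * ((s + 2) ^2-1) ) 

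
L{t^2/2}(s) s^(-3)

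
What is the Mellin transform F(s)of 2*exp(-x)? 2*gamma(s)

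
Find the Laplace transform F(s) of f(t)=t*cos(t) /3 (s^2 - 1) /(3*(s^2 + 1) ^2) 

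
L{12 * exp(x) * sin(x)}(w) 12/((w - 1)^2 + 1)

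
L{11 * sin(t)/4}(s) 11/(4 * (s^2 + 1))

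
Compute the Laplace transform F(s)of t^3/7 6/(7*s^4)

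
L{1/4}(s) 1/(4*s)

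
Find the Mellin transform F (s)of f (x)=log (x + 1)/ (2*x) -pi*csc (pi*s)/ (2*s - 2)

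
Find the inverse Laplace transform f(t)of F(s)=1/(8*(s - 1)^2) t*exp(t)/8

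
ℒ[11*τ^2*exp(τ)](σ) 22/(σ - 1)^3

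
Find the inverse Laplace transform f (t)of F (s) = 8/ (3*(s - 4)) 8*exp (4*t)/3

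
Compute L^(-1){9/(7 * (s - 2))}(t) 9 * exp(2 * t)/7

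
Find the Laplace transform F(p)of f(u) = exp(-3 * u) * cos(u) (p + 3)/((p + 3)^2 + 1)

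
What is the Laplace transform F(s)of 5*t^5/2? 300/s^6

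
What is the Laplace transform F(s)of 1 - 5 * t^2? 1/s - 10/s^3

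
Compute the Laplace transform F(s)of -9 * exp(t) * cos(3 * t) 9 * (1 - s)/((s - 1)^2 + 9)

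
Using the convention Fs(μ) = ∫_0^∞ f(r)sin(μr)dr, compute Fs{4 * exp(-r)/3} 4 * μ/(3 * (μ^2 + 1))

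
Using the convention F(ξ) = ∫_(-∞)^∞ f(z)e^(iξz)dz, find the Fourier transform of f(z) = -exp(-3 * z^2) -sqrt(3) * sqrt(pi) * exp(-ξ^2/12)/3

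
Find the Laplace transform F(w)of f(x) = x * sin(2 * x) 4 * w/(w^2+4)^2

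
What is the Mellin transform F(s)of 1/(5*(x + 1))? pi*csc(pi*s)/5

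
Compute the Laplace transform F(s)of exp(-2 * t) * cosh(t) (s + 2)/((s + 2)^2 - 1)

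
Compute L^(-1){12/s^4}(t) 2 * t^3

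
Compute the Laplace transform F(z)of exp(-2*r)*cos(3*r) (z+2)/((z+2)^2+9)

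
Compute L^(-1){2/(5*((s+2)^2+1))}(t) 2*exp(-2*t)*sin(t)/5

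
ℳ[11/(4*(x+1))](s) 11*pi*csc(pi*s)/4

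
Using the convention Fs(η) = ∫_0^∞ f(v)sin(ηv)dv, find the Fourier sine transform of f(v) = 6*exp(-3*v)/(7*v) 6*atan(η/3)/7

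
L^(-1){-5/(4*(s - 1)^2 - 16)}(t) -5*exp(t)*sinh(2*t)/8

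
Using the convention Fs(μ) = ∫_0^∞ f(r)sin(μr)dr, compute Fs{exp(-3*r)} μ/(μ^2 + 9)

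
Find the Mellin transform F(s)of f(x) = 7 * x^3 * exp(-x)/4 7 * gamma(s + 3)/4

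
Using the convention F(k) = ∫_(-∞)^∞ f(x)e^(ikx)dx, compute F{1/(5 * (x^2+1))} pi * exp(-Abs(k))/5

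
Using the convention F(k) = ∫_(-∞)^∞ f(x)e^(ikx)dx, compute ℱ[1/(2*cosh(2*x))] pi/(4*cosh(pi*k/4))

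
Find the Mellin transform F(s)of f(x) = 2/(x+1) 2*pi*csc(pi*s)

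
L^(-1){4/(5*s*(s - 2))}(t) 4*exp(t)*sinh(t)/5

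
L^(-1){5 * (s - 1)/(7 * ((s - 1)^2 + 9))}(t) 5 * exp(t) * cos(3 * t)/7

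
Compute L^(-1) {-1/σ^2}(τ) -τ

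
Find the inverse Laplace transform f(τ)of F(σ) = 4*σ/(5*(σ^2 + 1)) 4*cos(τ)/5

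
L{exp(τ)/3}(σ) 1/(3*(σ - 1))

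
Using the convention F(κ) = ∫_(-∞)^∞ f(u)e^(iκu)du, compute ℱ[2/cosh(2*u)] pi/cosh(pi*κ/4)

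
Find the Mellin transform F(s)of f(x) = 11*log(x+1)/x -11*pi*csc(pi*s)/(s - 1)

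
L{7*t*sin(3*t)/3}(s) 14*s/(s^2+9)^2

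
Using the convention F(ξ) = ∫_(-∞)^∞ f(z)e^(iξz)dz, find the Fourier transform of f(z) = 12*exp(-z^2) 12*sqrt(pi)*exp(-ξ^2/4)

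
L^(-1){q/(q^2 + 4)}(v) cos(2*v)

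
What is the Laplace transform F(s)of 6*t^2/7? 12/(7*s^3)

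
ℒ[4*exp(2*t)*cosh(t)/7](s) 4*(s - 2)/(7*((s - 2)^2 - 1))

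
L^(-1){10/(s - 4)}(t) 10*exp(4*t)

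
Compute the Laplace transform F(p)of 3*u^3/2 9/p^4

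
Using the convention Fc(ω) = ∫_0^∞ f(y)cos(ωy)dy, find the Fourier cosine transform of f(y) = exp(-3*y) 3/(ω^2+9)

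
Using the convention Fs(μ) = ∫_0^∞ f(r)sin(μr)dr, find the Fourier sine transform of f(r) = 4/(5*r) 2*pi/5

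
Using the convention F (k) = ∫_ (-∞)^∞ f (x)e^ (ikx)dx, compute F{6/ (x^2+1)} 6*pi*exp (-Abs (k))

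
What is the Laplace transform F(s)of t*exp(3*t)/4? 1/(4*(s - 3)^2)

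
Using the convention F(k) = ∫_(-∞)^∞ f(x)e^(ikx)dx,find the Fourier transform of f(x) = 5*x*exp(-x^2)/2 5*I*sqrt(pi)*k*exp(-k^2/4)/4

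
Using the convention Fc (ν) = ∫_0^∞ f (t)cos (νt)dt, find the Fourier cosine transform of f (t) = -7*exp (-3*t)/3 -7/ (ν^2 + 9)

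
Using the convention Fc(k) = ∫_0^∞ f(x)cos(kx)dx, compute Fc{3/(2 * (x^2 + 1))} 3 * pi * exp(-k)/4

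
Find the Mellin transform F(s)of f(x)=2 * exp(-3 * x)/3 2 * gamma(s)/(3 * 3^s)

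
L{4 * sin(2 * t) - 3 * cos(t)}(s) 8/(s^2 + 4) - 3 * s/(s^2 + 1)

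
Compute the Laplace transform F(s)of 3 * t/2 3/(2 * s^2)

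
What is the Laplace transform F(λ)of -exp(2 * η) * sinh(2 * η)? -2/(λ * (λ - 4))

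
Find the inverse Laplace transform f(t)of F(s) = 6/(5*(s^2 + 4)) 3*sin(2*t)/5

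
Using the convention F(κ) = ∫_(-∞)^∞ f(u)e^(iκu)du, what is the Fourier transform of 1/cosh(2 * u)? pi/(2 * cosh(pi * κ/4))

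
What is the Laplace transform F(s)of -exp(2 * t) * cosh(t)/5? (2 - s)/(5 * ((s - 2)^2 - 1))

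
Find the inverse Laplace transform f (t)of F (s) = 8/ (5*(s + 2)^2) 8*t*exp (-2*t)/5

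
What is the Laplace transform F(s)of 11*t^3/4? 33/(2*s^4)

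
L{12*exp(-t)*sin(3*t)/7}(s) 36/(7*((s + 1)^2 + 9))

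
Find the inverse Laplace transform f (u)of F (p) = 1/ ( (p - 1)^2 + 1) exp (u)*sin (u)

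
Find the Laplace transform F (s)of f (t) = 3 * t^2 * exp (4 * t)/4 3/ (2 * (s - 4)^3)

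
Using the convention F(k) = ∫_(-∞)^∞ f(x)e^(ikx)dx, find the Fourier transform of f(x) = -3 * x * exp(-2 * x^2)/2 -3 * sqrt(2) * I * sqrt(pi) * k * exp(-k^2/8)/16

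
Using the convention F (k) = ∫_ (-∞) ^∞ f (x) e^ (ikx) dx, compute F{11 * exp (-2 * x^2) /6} 11 * sqrt (2) * sqrt (pi) * exp (-k^2/8) /12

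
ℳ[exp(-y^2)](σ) gamma(σ/2)/2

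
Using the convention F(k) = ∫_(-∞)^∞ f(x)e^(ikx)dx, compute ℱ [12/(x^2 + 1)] 12 * pi * exp(-Abs(k))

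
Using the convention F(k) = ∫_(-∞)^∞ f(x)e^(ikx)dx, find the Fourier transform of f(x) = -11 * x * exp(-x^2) -11 * I * sqrt(pi) * k * exp(-k^2/4)/2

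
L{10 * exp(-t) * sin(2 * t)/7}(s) 20/(7 * ((s + 1)^2 + 4))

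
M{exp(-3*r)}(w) gamma(w)/3^w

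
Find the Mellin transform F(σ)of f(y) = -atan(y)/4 pi*sec(pi*σ/2)/(8*σ)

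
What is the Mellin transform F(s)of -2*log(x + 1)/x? 2*pi*csc(pi*s)/(s - 1)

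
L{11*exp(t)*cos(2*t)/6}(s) 11*(s - 1)/(6*((s - 1)^2 + 4))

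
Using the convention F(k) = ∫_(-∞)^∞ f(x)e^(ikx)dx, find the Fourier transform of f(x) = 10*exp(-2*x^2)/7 5*sqrt(2)*sqrt(pi)*exp(-k^2/8)/7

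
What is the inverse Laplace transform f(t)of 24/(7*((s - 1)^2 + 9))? 8*exp(t)*sin(3*t)/7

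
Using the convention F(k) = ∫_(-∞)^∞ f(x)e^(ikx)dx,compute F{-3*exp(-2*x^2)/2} -3*sqrt(2)*sqrt(pi)*exp(-k^2/8)/4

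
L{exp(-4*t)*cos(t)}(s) (s + 4)/((s + 4)^2 + 1)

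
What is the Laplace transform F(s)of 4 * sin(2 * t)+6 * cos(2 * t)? 6 * s/(s^2+4)+8/(s^2+4)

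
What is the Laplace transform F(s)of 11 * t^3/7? 66/(7 * s^4)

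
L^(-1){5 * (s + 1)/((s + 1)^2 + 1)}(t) 5 * exp(-t) * cos(t)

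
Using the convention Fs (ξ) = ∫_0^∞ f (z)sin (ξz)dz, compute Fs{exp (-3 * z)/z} atan (ξ/3)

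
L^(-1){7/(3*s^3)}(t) 7*t^2/6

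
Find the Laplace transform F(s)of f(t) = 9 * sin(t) 9/(s^2+1)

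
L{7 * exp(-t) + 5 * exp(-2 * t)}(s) 7/(s + 1) + 5/(s + 2)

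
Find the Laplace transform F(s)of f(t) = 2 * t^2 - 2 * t 4/s^3 - 2/s^2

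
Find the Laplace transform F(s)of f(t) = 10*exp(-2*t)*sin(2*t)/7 20/(7*((s + 2)^2 + 4))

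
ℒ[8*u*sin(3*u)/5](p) 48*p/(5*(p^2 + 9)^2)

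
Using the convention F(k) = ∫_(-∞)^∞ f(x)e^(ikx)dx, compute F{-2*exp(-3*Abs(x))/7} -12/(7*k^2 + 63)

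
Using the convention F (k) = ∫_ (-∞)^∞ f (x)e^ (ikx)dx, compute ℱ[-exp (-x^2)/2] -sqrt (pi) * exp (-k^2/4)/2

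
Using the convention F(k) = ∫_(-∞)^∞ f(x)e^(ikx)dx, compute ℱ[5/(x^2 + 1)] 5*pi*exp(-Abs(k))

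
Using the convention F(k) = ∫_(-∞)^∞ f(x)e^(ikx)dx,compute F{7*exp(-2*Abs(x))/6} 14/(3*(k^2 + 4))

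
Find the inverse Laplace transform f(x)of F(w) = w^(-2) x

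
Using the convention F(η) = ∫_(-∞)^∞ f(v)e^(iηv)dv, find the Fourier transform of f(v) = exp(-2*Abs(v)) 4/(η^2+4)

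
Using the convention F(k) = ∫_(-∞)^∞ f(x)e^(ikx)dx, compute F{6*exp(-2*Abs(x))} 24/(k^2 + 4)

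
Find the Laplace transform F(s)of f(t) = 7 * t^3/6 7/s^4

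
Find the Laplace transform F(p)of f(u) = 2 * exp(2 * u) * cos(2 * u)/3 2 * (p - 2)/(3 * ((p - 2)^2 + 4))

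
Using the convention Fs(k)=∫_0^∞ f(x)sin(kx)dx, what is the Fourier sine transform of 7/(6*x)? 7*pi/12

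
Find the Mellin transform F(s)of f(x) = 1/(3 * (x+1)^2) (-pi * s+pi)/(3 * sin(pi * s))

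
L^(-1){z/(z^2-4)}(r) cosh(2*r)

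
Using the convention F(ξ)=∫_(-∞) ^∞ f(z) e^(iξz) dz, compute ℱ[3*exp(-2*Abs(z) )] 12/(ξ^2+4) 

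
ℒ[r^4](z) 24/z^5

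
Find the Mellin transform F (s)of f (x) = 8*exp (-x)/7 8*gamma (s)/7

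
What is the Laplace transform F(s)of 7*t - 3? 7/s^2-3/s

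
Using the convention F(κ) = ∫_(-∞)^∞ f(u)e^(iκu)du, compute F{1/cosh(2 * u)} pi/(2 * cosh(pi * κ/4))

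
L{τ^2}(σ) 2/σ^3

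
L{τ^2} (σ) 2/σ^3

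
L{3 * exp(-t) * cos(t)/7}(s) 3 * (s + 1)/(7 * ((s + 1)^2 + 1))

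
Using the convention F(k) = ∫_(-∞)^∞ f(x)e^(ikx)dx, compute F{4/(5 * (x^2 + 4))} 2 * pi * exp(-2 * Abs(k))/5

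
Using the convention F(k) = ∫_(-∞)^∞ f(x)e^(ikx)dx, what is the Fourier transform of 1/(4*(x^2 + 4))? pi*exp(-2*Abs(k))/8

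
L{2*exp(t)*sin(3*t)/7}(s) 6/(7*((s - 1)^2+9))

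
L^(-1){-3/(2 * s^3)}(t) -3 * t^2/4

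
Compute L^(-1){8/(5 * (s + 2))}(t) 8 * exp(-2 * t)/5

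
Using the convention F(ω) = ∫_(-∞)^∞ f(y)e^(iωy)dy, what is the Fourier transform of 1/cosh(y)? pi/cosh(pi * ω/2)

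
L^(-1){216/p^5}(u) 9*u^4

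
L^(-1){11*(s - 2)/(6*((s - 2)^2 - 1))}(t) 11*exp(2*t)*cosh(t)/6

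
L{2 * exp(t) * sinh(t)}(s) 2/(s * (s - 2))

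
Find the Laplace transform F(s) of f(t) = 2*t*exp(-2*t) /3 2/(3*(s + 2) ^2) 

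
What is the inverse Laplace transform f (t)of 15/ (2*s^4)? 5*t^3/4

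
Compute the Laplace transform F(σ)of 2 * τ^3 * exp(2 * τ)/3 4/(σ - 2)^4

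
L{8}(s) 8/s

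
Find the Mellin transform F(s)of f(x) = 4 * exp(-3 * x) 4 * gamma(s)/3^s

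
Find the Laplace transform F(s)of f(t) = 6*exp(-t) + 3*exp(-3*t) 6/(s + 1) + 3/(s + 3)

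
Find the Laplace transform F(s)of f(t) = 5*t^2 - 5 10/s^3 - 5/s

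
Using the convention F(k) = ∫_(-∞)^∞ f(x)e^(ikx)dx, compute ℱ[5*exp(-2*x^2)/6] 5*sqrt(2)*sqrt(pi)*exp(-k^2/8)/12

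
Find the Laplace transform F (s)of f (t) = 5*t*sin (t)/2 5*s/ (s^2 + 1)^2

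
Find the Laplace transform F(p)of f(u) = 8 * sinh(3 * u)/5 24/(5 * (p^2 - 9))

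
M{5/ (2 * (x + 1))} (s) 5 * pi * csc (pi * s)/2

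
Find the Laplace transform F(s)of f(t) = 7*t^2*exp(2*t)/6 7/(3*(s - 2)^3)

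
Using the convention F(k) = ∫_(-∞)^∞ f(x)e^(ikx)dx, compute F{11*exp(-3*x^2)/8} 11*sqrt(3)*sqrt(pi)*exp(-k^2/12)/24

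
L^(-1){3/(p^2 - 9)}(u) sinh(3 * u)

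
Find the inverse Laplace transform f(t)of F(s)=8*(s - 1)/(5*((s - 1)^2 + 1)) 8*exp(t)*cos(t)/5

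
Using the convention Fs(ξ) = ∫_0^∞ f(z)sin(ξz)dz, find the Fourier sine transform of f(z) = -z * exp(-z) -2 * ξ/(ξ^2 + 1)^2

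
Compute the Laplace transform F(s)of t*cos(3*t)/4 (s^2 - 9)/(4*(s^2 + 9)^2)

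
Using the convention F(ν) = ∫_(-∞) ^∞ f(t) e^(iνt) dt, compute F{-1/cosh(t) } -pi/cosh(pi*ν/2) 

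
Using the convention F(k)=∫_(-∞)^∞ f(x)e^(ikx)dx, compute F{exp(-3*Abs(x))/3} 2/(k^2 + 9)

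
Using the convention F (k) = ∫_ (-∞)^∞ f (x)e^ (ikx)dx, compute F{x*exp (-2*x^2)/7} sqrt (2)*I*sqrt (pi)*k*exp (-k^2/8)/56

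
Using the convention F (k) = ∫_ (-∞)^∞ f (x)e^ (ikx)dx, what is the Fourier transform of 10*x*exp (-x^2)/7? 5*I*sqrt (pi)*k*exp (-k^2/4)/7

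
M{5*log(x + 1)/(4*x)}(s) -5*pi*csc(pi*s)/(4*s - 4)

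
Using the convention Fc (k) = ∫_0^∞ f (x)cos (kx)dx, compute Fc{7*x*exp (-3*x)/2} 7*(9 - k^2)/ (2*(k^2 + 9)^2)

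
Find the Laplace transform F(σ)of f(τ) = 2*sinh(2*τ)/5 4/(5*(σ^2 - 4))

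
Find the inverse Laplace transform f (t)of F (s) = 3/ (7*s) 3/7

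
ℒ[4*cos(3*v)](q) 4*q/(q^2 + 9) 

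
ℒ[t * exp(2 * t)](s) (s - 2) ^(-2) 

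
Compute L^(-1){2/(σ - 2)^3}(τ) τ^2 * exp(2 * τ)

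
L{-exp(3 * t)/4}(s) -1/(4 * s - 12)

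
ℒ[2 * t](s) 2/s^2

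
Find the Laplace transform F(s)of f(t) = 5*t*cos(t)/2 5*(s^2 - 1)/(2*(s^2 + 1)^2)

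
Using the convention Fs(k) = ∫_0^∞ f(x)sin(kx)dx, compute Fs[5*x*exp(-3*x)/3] 10*k/(k^2 + 9)^2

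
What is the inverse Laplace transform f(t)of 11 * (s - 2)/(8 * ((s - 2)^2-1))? 11 * exp(2 * t) * cosh(t)/8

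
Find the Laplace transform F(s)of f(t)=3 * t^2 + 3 3/s + 6/s^3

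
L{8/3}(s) 8/(3*s)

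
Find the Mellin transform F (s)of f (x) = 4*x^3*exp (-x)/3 4*gamma (s + 3)/3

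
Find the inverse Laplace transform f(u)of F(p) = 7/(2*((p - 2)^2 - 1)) 7*exp(2*u)*sinh(u)/2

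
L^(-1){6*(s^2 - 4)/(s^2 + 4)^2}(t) 6*t*cos(2*t)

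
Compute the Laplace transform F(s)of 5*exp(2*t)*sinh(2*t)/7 10/(7*s*(s - 4))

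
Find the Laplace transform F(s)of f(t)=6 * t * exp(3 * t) 6/(s - 3)^2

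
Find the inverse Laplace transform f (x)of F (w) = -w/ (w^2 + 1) -cos (x)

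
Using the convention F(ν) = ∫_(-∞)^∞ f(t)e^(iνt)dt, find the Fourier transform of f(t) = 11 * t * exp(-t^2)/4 11 * I * sqrt(pi) * ν * exp(-ν^2/4)/8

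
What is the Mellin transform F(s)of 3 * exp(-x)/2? 3 * gamma(s)/2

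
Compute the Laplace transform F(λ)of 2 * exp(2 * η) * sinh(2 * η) 4/(λ * (λ - 4))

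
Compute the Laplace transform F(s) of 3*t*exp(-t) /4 3/(4*(s+1) ^2) 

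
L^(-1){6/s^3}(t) 3*t^2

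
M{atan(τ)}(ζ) -pi*sec(pi*ζ/2)/(2*ζ)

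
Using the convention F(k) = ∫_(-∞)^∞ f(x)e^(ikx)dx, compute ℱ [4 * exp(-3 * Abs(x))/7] 24/(7 * (k^2 + 9))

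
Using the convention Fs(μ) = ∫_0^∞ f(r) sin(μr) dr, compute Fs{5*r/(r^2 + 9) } 5*pi*exp(-3*μ) /2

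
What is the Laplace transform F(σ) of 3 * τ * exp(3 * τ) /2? 3/(2 * (σ - 3) ^2) 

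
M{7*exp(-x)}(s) 7*gamma(s)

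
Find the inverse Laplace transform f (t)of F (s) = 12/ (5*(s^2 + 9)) 4*sin (3*t)/5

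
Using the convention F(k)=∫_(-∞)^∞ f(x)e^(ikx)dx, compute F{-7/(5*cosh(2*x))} -7*pi/(10*cosh(pi*k/4))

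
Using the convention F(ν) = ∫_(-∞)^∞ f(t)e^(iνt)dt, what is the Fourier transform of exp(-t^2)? sqrt(pi) * exp(-ν^2/4)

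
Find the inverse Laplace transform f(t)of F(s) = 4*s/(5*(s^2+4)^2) t*sin(2*t)/5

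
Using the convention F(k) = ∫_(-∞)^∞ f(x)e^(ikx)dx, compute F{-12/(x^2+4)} -6 * pi * exp(-2 * Abs(k))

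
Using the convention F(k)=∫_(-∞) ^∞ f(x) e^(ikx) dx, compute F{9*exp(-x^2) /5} 9*sqrt(pi)*exp(-k^2/4) /5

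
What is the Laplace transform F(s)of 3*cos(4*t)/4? 3*s/(4*(s^2 + 16))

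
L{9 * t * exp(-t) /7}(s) 9/(7 * (s + 1) ^2) 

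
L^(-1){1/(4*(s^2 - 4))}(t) sinh(2*t)/8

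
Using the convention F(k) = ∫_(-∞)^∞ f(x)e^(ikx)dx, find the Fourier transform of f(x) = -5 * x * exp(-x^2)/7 -5 * I * sqrt(pi) * k * exp(-k^2/4)/14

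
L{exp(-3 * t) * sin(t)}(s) 1/((s + 3)^2 + 1)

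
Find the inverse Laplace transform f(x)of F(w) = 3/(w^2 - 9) sinh(3 * x)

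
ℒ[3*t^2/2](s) 3/s^3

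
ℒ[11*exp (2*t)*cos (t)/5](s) 11*(s - 2)/ (5*( (s - 2)^2 + 1))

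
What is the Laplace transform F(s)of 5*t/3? 5/(3*s^2)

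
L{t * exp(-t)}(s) (s + 1)^(-2)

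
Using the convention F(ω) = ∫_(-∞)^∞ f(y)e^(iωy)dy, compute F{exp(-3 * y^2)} sqrt(3) * sqrt(pi) * exp(-ω^2/12)/3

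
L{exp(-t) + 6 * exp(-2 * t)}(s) 6/(s + 2) + 1/(s + 1)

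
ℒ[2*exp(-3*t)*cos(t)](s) 2*(s + 3)/((s + 3)^2 + 1)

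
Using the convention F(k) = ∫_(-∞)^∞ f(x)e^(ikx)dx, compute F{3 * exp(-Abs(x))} 6/(k^2 + 1)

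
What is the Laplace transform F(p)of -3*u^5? -360/p^6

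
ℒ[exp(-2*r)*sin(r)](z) 1/((z + 2)^2 + 1)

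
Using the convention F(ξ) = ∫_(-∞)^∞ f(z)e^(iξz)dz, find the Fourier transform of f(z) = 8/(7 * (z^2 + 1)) 8 * pi * exp(-Abs(ξ))/7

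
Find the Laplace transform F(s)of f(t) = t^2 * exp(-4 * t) 2/(s + 4)^3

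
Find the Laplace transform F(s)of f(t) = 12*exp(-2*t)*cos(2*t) 12*(s + 2)/((s + 2)^2 + 4)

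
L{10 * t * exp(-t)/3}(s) 10/(3 * (s + 1)^2)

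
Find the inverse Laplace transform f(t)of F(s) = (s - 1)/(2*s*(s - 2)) exp(t)*cosh(t)/2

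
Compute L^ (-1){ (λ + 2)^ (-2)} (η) η*exp (-2*η)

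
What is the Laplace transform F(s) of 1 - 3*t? 1/s - 3/s^2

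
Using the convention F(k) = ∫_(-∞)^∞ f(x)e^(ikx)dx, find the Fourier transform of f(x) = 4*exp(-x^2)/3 4*sqrt(pi)*exp(-k^2/4)/3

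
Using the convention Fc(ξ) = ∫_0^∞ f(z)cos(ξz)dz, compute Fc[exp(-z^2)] sqrt(pi)*exp(-ξ^2/4)/2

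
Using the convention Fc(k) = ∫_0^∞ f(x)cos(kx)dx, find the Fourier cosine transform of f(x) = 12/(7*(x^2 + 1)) 6*pi*exp(-k)/7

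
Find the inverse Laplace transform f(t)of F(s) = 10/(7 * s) 10/7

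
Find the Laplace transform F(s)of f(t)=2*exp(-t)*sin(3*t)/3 2/((s + 1)^2 + 9)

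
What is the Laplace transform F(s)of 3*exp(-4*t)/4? 3/(4*(s+4))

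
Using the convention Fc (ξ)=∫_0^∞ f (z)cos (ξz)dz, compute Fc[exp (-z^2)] sqrt (pi)*exp (-ξ^2/4)/2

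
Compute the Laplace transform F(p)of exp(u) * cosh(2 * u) (p - 1)/((p - 1)^2 - 4)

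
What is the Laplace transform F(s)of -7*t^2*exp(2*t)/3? -14/(3*(s - 2)^3)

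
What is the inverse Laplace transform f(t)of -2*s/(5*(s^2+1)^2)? -t*sin(t)/5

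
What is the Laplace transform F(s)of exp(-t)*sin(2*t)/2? 1/((s + 1)^2 + 4)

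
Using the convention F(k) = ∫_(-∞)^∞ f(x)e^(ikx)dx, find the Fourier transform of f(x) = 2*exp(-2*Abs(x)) 8/(k^2 + 4)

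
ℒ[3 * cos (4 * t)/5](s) 3 * s/ (5 * (s^2+16))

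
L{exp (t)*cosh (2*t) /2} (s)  (s - 1) / (2*( (s - 1) ^2 - 4) ) 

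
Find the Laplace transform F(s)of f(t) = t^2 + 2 2/s + 2/s^3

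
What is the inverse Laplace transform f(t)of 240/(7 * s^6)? 2 * t^5/7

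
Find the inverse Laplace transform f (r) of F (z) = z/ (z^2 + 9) cos (3*r) 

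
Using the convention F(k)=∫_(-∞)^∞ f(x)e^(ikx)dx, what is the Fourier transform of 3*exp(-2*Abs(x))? 12/(k^2 + 4)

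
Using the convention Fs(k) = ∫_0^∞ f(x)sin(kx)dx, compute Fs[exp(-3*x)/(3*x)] atan(k/3)/3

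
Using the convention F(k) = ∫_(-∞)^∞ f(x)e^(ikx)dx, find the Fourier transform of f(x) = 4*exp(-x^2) 4*sqrt(pi)*exp(-k^2/4)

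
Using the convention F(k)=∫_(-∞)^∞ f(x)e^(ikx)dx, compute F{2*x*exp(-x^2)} I*sqrt(pi)*k*exp(-k^2/4)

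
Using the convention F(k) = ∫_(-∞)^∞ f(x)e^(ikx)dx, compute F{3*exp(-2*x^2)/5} 3*sqrt(2)*sqrt(pi)*exp(-k^2/8)/10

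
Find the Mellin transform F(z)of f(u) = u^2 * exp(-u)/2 gamma(z+2)/2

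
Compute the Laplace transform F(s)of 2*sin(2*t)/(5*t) 2*atan(2/s)/5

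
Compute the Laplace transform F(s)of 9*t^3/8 27/(4*s^4)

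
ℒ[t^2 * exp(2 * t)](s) 2/(s - 2)^3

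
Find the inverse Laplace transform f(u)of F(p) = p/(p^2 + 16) cos(4 * u)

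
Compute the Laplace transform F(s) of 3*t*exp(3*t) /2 3/(2*(s - 3) ^2) 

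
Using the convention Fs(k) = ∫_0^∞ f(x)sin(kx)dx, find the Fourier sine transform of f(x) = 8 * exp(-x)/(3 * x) 8 * atan(k)/3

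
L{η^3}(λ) 6/λ^4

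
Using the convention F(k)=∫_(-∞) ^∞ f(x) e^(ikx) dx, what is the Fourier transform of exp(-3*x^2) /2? sqrt(3)*sqrt(pi)*exp(-k^2/12) /6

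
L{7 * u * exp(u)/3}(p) 7/(3 * (p - 1)^2)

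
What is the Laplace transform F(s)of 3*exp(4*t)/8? 3/(8*(s - 4))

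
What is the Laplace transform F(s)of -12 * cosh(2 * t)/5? -12 * s/(5 * s^2 - 20)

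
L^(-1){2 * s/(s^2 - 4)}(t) 2 * cosh(2 * t)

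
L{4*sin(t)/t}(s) 4*atan(1/s)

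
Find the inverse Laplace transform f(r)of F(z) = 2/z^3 r^2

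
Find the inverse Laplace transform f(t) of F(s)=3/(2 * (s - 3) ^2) 3 * t * exp(3 * t) /2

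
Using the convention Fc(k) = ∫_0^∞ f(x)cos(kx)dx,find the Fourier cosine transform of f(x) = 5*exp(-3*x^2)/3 5*sqrt(3)*sqrt(pi)*exp(-k^2/12)/18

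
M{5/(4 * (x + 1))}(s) 5 * pi * csc(pi * s)/4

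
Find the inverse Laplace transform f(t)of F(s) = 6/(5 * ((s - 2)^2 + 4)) 3 * exp(2 * t) * sin(2 * t)/5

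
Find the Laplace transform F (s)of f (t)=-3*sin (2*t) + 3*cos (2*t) 3*s/ (s^2 + 4)-6/ (s^2 + 4)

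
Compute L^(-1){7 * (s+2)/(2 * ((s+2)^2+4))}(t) 7 * exp(-2 * t) * cos(2 * t)/2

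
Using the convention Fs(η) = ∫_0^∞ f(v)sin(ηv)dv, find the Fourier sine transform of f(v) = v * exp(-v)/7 2 * η/(7 * (η^2+1)^2)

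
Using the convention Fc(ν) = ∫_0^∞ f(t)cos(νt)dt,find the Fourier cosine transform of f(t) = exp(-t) 1/(ν^2 + 1)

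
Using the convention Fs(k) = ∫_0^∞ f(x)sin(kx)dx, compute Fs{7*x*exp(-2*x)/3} 28*k/(3*(k^2 + 4)^2)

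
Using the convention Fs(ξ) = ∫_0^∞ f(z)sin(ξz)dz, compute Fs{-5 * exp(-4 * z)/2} -5 * ξ/(2 * ξ^2 + 32)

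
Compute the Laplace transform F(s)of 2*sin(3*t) 6/(s^2 + 9)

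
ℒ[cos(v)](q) q/(q^2 + 1)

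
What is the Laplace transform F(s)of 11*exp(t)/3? 11/(3*(s - 1))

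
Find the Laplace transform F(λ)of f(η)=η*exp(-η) (λ + 1)^(-2)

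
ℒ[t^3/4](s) 3/(2*s^4)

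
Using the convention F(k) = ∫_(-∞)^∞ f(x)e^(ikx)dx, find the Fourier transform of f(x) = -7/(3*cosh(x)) -7*pi/(3*cosh(pi*k/2))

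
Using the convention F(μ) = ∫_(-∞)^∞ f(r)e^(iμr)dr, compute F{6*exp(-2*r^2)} 3*sqrt(2)*sqrt(pi)*exp(-μ^2/8)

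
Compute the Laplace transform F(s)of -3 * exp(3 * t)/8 -3/(8 * s - 24)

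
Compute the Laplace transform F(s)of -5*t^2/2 -5/s^3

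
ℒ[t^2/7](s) 2/(7 * s^3)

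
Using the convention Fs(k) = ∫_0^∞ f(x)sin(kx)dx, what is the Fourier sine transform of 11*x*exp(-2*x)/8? 11*k/(2*(k^2 + 4)^2)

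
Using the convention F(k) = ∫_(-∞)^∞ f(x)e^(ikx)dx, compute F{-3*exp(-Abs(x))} -6/(k^2 + 1)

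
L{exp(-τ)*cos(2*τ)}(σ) (σ + 1)/((σ + 1)^2 + 4)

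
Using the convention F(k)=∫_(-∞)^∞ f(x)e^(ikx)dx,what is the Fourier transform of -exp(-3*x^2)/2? -sqrt(3)*sqrt(pi)*exp(-k^2/12)/6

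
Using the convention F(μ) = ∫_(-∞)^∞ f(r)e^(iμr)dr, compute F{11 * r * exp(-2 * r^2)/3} 11 * sqrt(2) * I * sqrt(pi) * μ * exp(-μ^2/8)/24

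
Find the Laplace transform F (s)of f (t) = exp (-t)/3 1/ (3*(s + 1))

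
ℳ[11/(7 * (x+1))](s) 11 * pi * csc(pi * s)/7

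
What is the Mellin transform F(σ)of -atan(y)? pi*sec(pi*σ/2)/(2*σ)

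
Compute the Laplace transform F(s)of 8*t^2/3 16/(3*s^3)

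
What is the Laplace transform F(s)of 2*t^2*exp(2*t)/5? 4/(5*(s - 2)^3)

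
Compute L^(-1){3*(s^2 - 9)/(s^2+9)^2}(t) 3*t*cos(3*t)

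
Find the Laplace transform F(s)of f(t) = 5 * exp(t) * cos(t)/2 5 * (s - 1)/(2 * ((s - 1)^2 + 1))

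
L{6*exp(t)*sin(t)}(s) 6/((s - 1)^2 + 1)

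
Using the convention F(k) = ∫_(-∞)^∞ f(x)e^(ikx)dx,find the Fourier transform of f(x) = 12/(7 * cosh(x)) 12 * pi/(7 * cosh(pi * k/2))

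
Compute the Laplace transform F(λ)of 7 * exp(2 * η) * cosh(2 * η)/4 7 * (λ - 2)/(4 * λ * (λ - 4))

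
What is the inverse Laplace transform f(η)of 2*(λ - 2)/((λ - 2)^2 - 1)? 2*exp(2*η)*cosh(η)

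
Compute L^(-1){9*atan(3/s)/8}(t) 9*sin(3*t)/(8*t)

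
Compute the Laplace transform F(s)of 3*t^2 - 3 6/s^3 - 3/s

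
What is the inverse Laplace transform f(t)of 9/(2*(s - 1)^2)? 9*t*exp(t)/2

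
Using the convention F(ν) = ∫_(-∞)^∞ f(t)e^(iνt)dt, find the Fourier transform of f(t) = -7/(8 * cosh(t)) -7 * pi/(8 * cosh(pi * ν/2))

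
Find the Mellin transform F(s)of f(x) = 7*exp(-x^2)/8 7*gamma(s/2)/16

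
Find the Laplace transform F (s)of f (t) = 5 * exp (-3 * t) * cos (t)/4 5 * (s + 3)/ (4 * ( (s + 3)^2 + 1))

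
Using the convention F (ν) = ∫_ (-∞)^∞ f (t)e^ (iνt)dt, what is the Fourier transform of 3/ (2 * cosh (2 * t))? 3 * pi/ (4 * cosh (pi * ν/4))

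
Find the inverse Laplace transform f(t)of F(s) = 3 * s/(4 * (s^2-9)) 3 * cosh(3 * t)/4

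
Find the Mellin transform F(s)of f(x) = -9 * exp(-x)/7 -9 * gamma(s)/7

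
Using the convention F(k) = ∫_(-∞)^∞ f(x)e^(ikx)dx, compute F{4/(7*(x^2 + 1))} 4*pi*exp(-Abs(k))/7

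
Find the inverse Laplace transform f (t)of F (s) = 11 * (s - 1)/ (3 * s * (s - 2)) 11 * exp (t) * cosh (t)/3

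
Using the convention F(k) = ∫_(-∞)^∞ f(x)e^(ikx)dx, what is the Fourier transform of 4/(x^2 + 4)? 2*pi*exp(-2*Abs(k))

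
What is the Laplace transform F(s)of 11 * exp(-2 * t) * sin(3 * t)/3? 11/((s + 2)^2 + 9)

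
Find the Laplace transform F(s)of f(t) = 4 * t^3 24/s^4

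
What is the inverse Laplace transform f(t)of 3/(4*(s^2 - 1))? 3*sinh(t)/4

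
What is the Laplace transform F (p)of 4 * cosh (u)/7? 4 * p/ (7 * (p^2 - 1))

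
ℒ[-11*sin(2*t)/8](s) -11/(4*s^2 + 16)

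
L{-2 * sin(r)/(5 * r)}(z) -2 * atan(1/z)/5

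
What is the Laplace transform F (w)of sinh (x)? 1/ (w^2 - 1)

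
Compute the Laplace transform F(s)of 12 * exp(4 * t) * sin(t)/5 12/(5 * ((s - 4)^2+1))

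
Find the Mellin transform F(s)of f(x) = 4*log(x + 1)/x -4*pi*csc(pi*s)/(s - 1)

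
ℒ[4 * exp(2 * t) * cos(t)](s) 4 * (s - 2)/((s - 2)^2 + 1)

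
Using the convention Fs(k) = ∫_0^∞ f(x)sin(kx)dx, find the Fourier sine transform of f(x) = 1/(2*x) pi/4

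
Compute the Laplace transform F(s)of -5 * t -5/s^2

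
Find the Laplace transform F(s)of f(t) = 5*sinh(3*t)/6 5/(2*(s^2 - 9))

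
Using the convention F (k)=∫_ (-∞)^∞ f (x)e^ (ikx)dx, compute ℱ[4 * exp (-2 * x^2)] 2 * sqrt (2) * sqrt (pi) * exp (-k^2/8)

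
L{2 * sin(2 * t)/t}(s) 2 * atan(2/s)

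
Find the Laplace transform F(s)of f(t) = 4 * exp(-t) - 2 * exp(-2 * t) 4/(s + 1) - 2/(s + 2)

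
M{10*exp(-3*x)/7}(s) 10*gamma(s)/(7*3^s)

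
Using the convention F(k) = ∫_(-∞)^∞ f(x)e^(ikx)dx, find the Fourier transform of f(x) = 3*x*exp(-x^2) 3*I*sqrt(pi)*k*exp(-k^2/4)/2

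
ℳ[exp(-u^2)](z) gamma(z/2)/2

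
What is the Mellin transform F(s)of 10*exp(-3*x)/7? 10*gamma(s)/(7*3^s)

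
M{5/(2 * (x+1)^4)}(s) 5 * gamma(s) * gamma(4 - s)/12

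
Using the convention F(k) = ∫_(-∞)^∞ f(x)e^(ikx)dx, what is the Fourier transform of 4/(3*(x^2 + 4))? 2*pi*exp(-2*Abs(k))/3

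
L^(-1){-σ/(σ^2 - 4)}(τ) -cosh(2 * τ)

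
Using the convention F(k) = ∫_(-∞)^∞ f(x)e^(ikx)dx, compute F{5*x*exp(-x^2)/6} 5*I*sqrt(pi)*k*exp(-k^2/4)/12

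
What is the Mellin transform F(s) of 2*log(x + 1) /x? -2*pi*csc(pi*s) /(s - 1) 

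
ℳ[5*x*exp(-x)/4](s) 5*gamma(s + 1)/4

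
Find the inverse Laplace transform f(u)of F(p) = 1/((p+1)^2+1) exp(-u)*sin(u)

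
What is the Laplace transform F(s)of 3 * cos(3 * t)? 3 * s/(s^2 + 9)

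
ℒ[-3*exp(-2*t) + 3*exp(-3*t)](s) 3/(s + 3)-3/(s + 2)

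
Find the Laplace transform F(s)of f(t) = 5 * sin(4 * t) 20/(s^2 + 16)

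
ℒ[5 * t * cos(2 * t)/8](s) 5 * (s^2-4)/(8 * (s^2 + 4)^2)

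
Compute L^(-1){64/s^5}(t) 8*t^4/3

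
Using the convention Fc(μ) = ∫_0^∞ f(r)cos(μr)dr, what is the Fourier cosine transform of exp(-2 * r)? 2/(μ^2+4)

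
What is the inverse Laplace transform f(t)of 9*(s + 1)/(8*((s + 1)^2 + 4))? 9*exp(-t)*cos(2*t)/8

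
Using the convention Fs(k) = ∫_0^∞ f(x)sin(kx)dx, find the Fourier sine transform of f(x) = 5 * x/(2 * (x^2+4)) 5 * pi * exp(-2 * k)/4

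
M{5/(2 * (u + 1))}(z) 5 * pi * csc(pi * z)/2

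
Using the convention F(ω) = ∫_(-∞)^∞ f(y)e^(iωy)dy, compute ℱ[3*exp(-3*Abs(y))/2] 9/(ω^2 + 9)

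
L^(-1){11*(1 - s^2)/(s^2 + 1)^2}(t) -11*t*cos(t)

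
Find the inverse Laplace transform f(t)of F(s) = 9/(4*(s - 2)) 9*exp(2*t)/4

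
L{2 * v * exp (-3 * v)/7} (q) 2/ (7 * (q+3)^2)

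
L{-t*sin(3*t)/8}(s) -3*s/(4*(s^2 + 9)^2)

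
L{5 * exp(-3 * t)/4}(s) 5/(4 * (s + 3))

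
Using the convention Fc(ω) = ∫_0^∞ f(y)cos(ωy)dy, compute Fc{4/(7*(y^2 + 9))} 2*pi*exp(-3*ω)/21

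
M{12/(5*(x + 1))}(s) 12*pi*csc(pi*s)/5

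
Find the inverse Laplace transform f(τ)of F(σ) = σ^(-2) τ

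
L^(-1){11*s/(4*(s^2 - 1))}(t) 11*cosh(t)/4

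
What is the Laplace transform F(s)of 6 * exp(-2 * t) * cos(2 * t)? 6 * (s+2)/((s+2)^2+4)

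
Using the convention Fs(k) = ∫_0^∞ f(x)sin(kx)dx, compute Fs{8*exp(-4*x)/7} 8*k/(7*(k^2 + 16))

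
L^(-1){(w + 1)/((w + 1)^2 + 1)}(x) exp(-x)*cos(x)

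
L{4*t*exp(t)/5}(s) 4/(5*(s - 1)^2)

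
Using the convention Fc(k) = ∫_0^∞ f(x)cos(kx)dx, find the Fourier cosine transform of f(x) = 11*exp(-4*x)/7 44/(7*(k^2 + 16))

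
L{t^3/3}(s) 2/s^4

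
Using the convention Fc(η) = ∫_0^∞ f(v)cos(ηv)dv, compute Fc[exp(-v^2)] sqrt(pi)*exp(-η^2/4)/2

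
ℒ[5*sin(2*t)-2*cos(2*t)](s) 10/(s^2 + 4)-2*s/(s^2 + 4)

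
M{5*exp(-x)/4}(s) 5*gamma(s)/4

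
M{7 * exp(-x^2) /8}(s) 7 * gamma(s/2) /16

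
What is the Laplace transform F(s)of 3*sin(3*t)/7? 9/(7*(s^2 + 9))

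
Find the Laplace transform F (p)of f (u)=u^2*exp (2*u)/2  (p - 2)^ (-3)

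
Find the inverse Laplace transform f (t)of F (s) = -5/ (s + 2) -5*exp (-2*t)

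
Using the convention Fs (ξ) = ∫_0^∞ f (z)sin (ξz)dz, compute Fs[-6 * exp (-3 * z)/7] -6 * ξ/ (7 * ξ^2 + 63)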